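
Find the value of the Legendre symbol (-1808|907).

(-1808|907)
  = -(1808|907)    [907 ≡ 3 mod 4 ⇒ (-1|907) = -1]
  = -(901|907)    [1808 ≡ 901 mod 907]
  = -(907|901)    [QR: 901 ≡ 1 mod 4, sign kept]
  = -(6|901)    [907 ≡ 6 mod 901]
  = (3|901)    [901 ≡ 5 mod 8 ⇒ (2|901) = -1]
  = (901|3)    [QR: 901 ≡ 1 mod 4, sign kept]
  = (1|3)    [901 ≡ 1 mod 3]
  = 1    [(1|3) = 1]

1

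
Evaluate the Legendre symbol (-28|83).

Reduce the numerator: -28 ≡ 55 (mod 83), so (-28|83) = (55|83).
Both 55 ≡ 3 and 83 ≡ 3 (mod 4), so reciprocity gives (55|83) = -(83|55). Reduce: 83 ≡ 28 (mod 55). Now have -(28|55).
Factor out 2: 28 = 2^2·7. Since 55 ≡ 7 (mod 8), (2|55) = +1, and (2|55)^2 = +1. Now have -(7|55).
Both 7 ≡ 3 and 55 ≡ 3 (mod 4), so reciprocity gives (7|55) = -(55|7). Reduce: 55 ≡ 6 (mod 7). Now have (6|7).
Factor out 2: 6 = 2·3. Since 7 ≡ 7 (mod 8), (2|7) = +1. Now have (3|7).
Both 3 ≡ 3 and 7 ≡ 3 (mod 4), so reciprocity gives (3|7) = -(7|3). Reduce: 7 ≡ 1 (mod 3). Now have -(1|3).
(1|3) = 1. Collecting the sign factors: -1.

-1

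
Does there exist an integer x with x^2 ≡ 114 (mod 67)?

yes

(114|67)
  = (47|67)    [114 ≡ 47 mod 67]
  = -(67|47)    [QR: both ≡ 3 mod 4, sign flips]
  = -(20|47)    [67 ≡ 20 mod 47]
  = -(5|47)    [47 ≡ 7 mod 8 ⇒ (2|47)^2 = +1]
  = -(47|5)    [QR: 5 ≡ 1 mod 4, sign kept]
  = -(2|5)    [47 ≡ 2 mod 5]
  = (1|5)    [5 ≡ 5 mod 8 ⇒ (2|5) = -1]
  = 1    [(1|5) = 1]
The Legendre symbol is 1, so x^2 ≡ 114 (mod 67) has solution.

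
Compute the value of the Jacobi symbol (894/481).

Reduce the numerator: 894 ≡ 413 (mod 481), so (894/481) = (413/481).
413 ≡ 1 (mod 4), so quadratic reciprocity gives (413/481) = (481/413). Reduce: 481 ≡ 68 (mod 413). Now have (68/413).
Factor out 2: 68 = 2^2·17. Since 413 ≡ 5 (mod 8), (2/413) = -1, and (2/413)^2 = +1. Now have (17/413).
17 ≡ 1 (mod 4), so quadratic reciprocity gives (17/413) = (413/17). Reduce: 413 ≡ 5 (mod 17). Now have (5/17).
5 ≡ 1 (mod 4), so quadratic reciprocity gives (5/17) = (17/5). Reduce: 17 ≡ 2 (mod 5). Now have (2/5).
Factor out 2: 2 = 2. Since 5 ≡ 5 (mod 8), (2/5) = -1. Now have -(1/5).
(1/5) = 1. Collecting the sign factors: -1.

-1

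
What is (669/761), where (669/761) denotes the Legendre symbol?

669 ≡ 1 (mod 4), so quadratic reciprocity gives (669/761) = (761/669). Reduce: 761 ≡ 92 (mod 669). Now have (92/669).
Factor out 2: 92 = 2^2·23. Since 669 ≡ 5 (mod 8), (2/669) = -1, and (2/669)^2 = +1. Now have (23/669).
669 ≡ 1 (mod 4), so quadratic reciprocity gives (23/669) = (669/23). Reduce: 669 ≡ 2 (mod 23). Now have (2/23).
Factor out 2: 2 = 2. Since 23 ≡ 7 (mod 8), (2/23) = +1. Now have (1/23).
(1/23) = 1. Collecting the sign factors: 1.

1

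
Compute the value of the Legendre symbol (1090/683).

1

(1090/683)
  = (407/683)    [1090 ≡ 407 mod 683]
  = -(683/407)    [QR: both ≡ 3 mod 4, sign flips]
  = -(276/407)    [683 ≡ 276 mod 407]
  = -(69/407)    [407 ≡ 7 mod 8 ⇒ (2/407)^2 = +1]
  = -(407/69)    [QR: 69 ≡ 1 mod 4, sign kept]
  = -(62/69)    [407 ≡ 62 mod 69]
  = (31/69)    [69 ≡ 5 mod 8 ⇒ (2/69) = -1]
  = (69/31)    [QR: 69 ≡ 1 mod 4, sign kept]
  = (7/31)    [69 ≡ 7 mod 31]
  = -(31/7)    [QR: both ≡ 3 mod 4, sign flips]
  = -(3/7)    [31 ≡ 3 mod 7]
  = (7/3)    [QR: both ≡ 3 mod 4, sign flips]
  = (1/3)    [7 ≡ 1 mod 3]
  = 1    [(1/3) = 1]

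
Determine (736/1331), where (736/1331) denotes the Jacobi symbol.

Factor out 2: 736 = 2^5·23. Since 1331 ≡ 3 (mod 8), (2/1331) = -1, and (2/1331)^5 = -1. Now have -(23/1331).
Both 23 ≡ 3 and 1331 ≡ 3 (mod 4), so reciprocity gives (23/1331) = -(1331/23). Reduce: 1331 ≡ 20 (mod 23). Now have (20/23).
Factor out 2: 20 = 2^2·5. Since 23 ≡ 7 (mod 8), (2/23) = +1, and (2/23)^2 = +1. Now have (5/23).
5 ≡ 1 (mod 4), so quadratic reciprocity gives (5/23) = (23/5). Reduce: 23 ≡ 3 (mod 5). Now have (3/5).
5 ≡ 1 (mod 4), so quadratic reciprocity gives (3/5) = (5/3). Reduce: 5 ≡ 2 (mod 3). Now have (2/3).
Factor out 2: 2 = 2. Since 3 ≡ 3 (mod 8), (2/3) = -1. Now have -(1/3).
(1/3) = 1. Collecting the sign factors: -1.

-1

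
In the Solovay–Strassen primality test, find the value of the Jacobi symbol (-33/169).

1

(-33/169)
  = (136/169)    [-33 ≡ 136 mod 169]
  = (17/169)    [169 ≡ 1 mod 8 ⇒ (2/169)^3 = +1]
  = (169/17)    [QR: 17 ≡ 1 mod 4, sign kept]
  = (16/17)    [169 ≡ 16 mod 17]
  = (1/17)    [17 ≡ 1 mod 8 ⇒ (2/17)^4 = +1]
  = 1    [(1/17) = 1]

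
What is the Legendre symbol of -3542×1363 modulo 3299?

1

By multiplicativity, (-3542·1363/3299) = (-3542/3299)·(1363/3299).
First factor (-3542/3299):
(-3542/3299)
  = (3056/3299)    [-3542 ≡ 3056 mod 3299]
  = (191/3299)    [3299 ≡ 3 mod 8 ⇒ (2/3299)^4 = +1]
  = -(3299/191)    [QR: both ≡ 3 mod 4, sign flips]
  = -(52/191)    [3299 ≡ 52 mod 191]
  = -(13/191)    [191 ≡ 7 mod 8 ⇒ (2/191)^2 = +1]
  = -(191/13)    [QR: 13 ≡ 1 mod 4, sign kept]
  = -(9/13)    [191 ≡ 9 mod 13]
  = -(13/9)    [QR: 9 ≡ 1 mod 4, sign kept]
  = -(4/9)    [13 ≡ 4 mod 9]
  = -(1/9)    [9 ≡ 1 mod 8 ⇒ (2/9)^2 = +1]
  = -1    [(1/9) = 1]
Second factor (1363/3299):
(1363/3299)
  = -(3299/1363)    [QR: both ≡ 3 mod 4, sign flips]
  = -(573/1363)    [3299 ≡ 573 mod 1363]
  = -(1363/573)    [QR: 573 ≡ 1 mod 4, sign kept]
  = -(217/573)    [1363 ≡ 217 mod 573]
  = -(573/217)    [QR: 217 ≡ 1 mod 4, sign kept]
  = -(139/217)    [573 ≡ 139 mod 217]
  = -(217/139)    [QR: 217 ≡ 1 mod 4, sign kept]
  = -(78/139)    [217 ≡ 78 mod 139]
  = (39/139)    [139 ≡ 3 mod 8 ⇒ (2/139) = -1]
  = -(139/39)    [QR: both ≡ 3 mod 4, sign flips]
  = -(22/39)    [139 ≡ 22 mod 39]
  = -(11/39)    [39 ≡ 7 mod 8 ⇒ (2/39) = +1]
  = (39/11)    [QR: both ≡ 3 mod 4, sign flips]
  = (6/11)    [39 ≡ 6 mod 11]
  = -(3/11)    [11 ≡ 3 mod 8 ⇒ (2/11) = -1]
  = (11/3)    [QR: both ≡ 3 mod 4, sign flips]
  = (2/3)    [11 ≡ 2 mod 3]
  = -(1/3)    [3 ≡ 3 mod 8 ⇒ (2/3) = -1]
  = -1    [(1/3) = 1]
Product: (-1)·(-1) = 1.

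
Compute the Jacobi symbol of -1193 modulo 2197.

1

Reduce the numerator: -1193 ≡ 1004 (mod 2197), so (-1193/2197) = (1004/2197).
Factor out 2: 1004 = 2^2·251. Since 2197 ≡ 5 (mod 8), (2/2197) = -1, and (2/2197)^2 = +1. Now have (251/2197).
2197 ≡ 1 (mod 4), so quadratic reciprocity gives (251/2197) = (2197/251). Reduce: 2197 ≡ 189 (mod 251). Now have (189/251).
189 ≡ 1 (mod 4), so quadratic reciprocity gives (189/251) = (251/189). Reduce: 251 ≡ 62 (mod 189). Now have (62/189).
Factor out 2: 62 = 2·31. Since 189 ≡ 5 (mod 8), (2/189) = -1. Now have -(31/189).
189 ≡ 1 (mod 4), so quadratic reciprocity gives (31/189) = (189/31). Reduce: 189 ≡ 3 (mod 31). Now have -(3/31).
Both 3 ≡ 3 and 31 ≡ 3 (mod 4), so reciprocity gives (3/31) = -(31/3). Reduce: 31 ≡ 1 (mod 3). Now have (1/3).
(1/3) = 1. Collecting the sign factors: 1.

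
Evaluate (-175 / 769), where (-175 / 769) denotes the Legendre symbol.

(-175 / 769)
  = (594 / 769)    [-175 ≡ 594 mod 769]
  = (297 / 769)    [769 ≡ 1 mod 8 ⇒ (2 / 769) = +1]
  = (769 / 297)    [QR: 297 ≡ 1 mod 4, sign kept]
  = (175 / 297)    [769 ≡ 175 mod 297]
  = (297 / 175)    [QR: 297 ≡ 1 mod 4, sign kept]
  = (122 / 175)    [297 ≡ 122 mod 175]
  = (61 / 175)    [175 ≡ 7 mod 8 ⇒ (2 / 175) = +1]
  = (175 / 61)    [QR: 61 ≡ 1 mod 4, sign kept]
  = (53 / 61)    [175 ≡ 53 mod 61]
  = (61 / 53)    [QR: 53 ≡ 1 mod 4, sign kept]
  = (8 / 53)    [61 ≡ 8 mod 53]
  = -(1 / 53)    [53 ≡ 5 mod 8 ⇒ (2 / 53)^3 = -1]
  = -1    [(1 / 53) = 1]

-1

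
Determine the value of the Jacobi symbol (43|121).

1

121 ≡ 1 (mod 4), so quadratic reciprocity gives (43|121) = (121|43). Reduce: 121 ≡ 35 (mod 43). Now have (35|43).
Both 35 ≡ 3 and 43 ≡ 3 (mod 4), so reciprocity gives (35|43) = -(43|35). Reduce: 43 ≡ 8 (mod 35). Now have -(8|35).
Factor out 2: 8 = 2^3. Since 35 ≡ 3 (mod 8), (2|35) = -1, and (2|35)^3 = -1. Now have (1|35).
(1|35) = 1. Collecting the sign factors: 1.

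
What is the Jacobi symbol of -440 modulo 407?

Pull out -1: (-440|407) = (-1|407)·(440|407). Since 407 ≡ 3 (mod 4), (-1|407) = -1. Now have -(440|407).
Reduce the numerator: 440 ≡ 33 (mod 407), so (440|407) = (33|407).
33 ≡ 1 (mod 4), so quadratic reciprocity gives (33|407) = (407|33). Reduce: 407 ≡ 11 (mod 33). Now have -(11|33).
33 ≡ 1 (mod 4), so quadratic reciprocity gives (11|33) = (33|11). Reduce: 33 ≡ 0 (mod 11). Now have -(0|11).
The numerator is now 0 with denominator 11 > 1: the symbol is 0.

0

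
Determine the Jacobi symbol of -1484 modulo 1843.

-1

Pull out -1: (-1484/1843) = (-1/1843)·(1484/1843). Since 1843 ≡ 3 (mod 4), (-1/1843) = -1. Now have -(1484/1843).
Factor out 2: 1484 = 2^2·371. Since 1843 ≡ 3 (mod 8), (2/1843) = -1, and (2/1843)^2 = +1. Now have -(371/1843).
Both 371 ≡ 3 and 1843 ≡ 3 (mod 4), so reciprocity gives (371/1843) = -(1843/371). Reduce: 1843 ≡ 359 (mod 371). Now have (359/371).
Both 359 ≡ 3 and 371 ≡ 3 (mod 4), so reciprocity gives (359/371) = -(371/359). Reduce: 371 ≡ 12 (mod 359). Now have -(12/359).
Factor out 2: 12 = 2^2·3. Since 359 ≡ 7 (mod 8), (2/359) = +1, and (2/359)^2 = +1. Now have -(3/359).
Both 3 ≡ 3 and 359 ≡ 3 (mod 4), so reciprocity gives (3/359) = -(359/3). Reduce: 359 ≡ 2 (mod 3). Now have (2/3).
Factor out 2: 2 = 2. Since 3 ≡ 3 (mod 8), (2/3) = -1. Now have -(1/3).
(1/3) = 1. Collecting the sign factors: -1.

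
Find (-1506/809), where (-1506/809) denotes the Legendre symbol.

Pull out -1: (-1506/809) = (-1/809)·(1506/809). Since 809 ≡ 1 (mod 4), (-1/809) = +1. Now have (1506/809).
Reduce the numerator: 1506 ≡ 697 (mod 809), so (1506/809) = (697/809).
697 ≡ 1 (mod 4), so quadratic reciprocity gives (697/809) = (809/697). Reduce: 809 ≡ 112 (mod 697). Now have (112/697).
Factor out 2: 112 = 2^4·7. Since 697 ≡ 1 (mod 8), (2/697) = +1, and (2/697)^4 = +1. Now have (7/697).
697 ≡ 1 (mod 4), so quadratic reciprocity gives (7/697) = (697/7). Reduce: 697 ≡ 4 (mod 7). Now have (4/7).
Factor out 2: 4 = 2^2. Since 7 ≡ 7 (mod 8), (2/7) = +1, and (2/7)^2 = +1. Now have (1/7).
(1/7) = 1. Collecting the sign factors: 1.

1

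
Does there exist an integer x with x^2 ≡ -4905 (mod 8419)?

(-4905/8419)
  = -(4905/8419)    [8419 ≡ 3 mod 4 ⇒ (-1/8419) = -1]
  = -(8419/4905)    [QR: 4905 ≡ 1 mod 4, sign kept]
  = -(3514/4905)    [8419 ≡ 3514 mod 4905]
  = -(1757/4905)    [4905 ≡ 1 mod 8 ⇒ (2/4905) = +1]
  = -(4905/1757)    [QR: 1757 ≡ 1 mod 4, sign kept]
  = -(1391/1757)    [4905 ≡ 1391 mod 1757]
  = -(1757/1391)    [QR: 1757 ≡ 1 mod 4, sign kept]
  = -(366/1391)    [1757 ≡ 366 mod 1391]
  = -(183/1391)    [1391 ≡ 7 mod 8 ⇒ (2/1391) = +1]
  = (1391/183)    [QR: both ≡ 3 mod 4, sign flips]
  = (110/183)    [1391 ≡ 110 mod 183]
  = (55/183)    [183 ≡ 7 mod 8 ⇒ (2/183) = +1]
  = -(183/55)    [QR: both ≡ 3 mod 4, sign flips]
  = -(18/55)    [183 ≡ 18 mod 55]
  = -(9/55)    [55 ≡ 7 mod 8 ⇒ (2/55) = +1]
  = -(55/9)    [QR: 9 ≡ 1 mod 4, sign kept]
  = -(1/9)    [55 ≡ 1 mod 9]
  = -1    [(1/9) = 1]
The Legendre symbol is -1, so x^2 ≡ -4905 (mod 8419) has no solution.

no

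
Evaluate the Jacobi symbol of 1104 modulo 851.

0

Reduce the numerator: 1104 ≡ 253 (mod 851), so (1104/851) = (253/851).
253 ≡ 1 (mod 4), so quadratic reciprocity gives (253/851) = (851/253). Reduce: 851 ≡ 92 (mod 253). Now have (92/253).
Factor out 2: 92 = 2^2·23. Since 253 ≡ 5 (mod 8), (2/253) = -1, and (2/253)^2 = +1. Now have (23/253).
253 ≡ 1 (mod 4), so quadratic reciprocity gives (23/253) = (253/23). Reduce: 253 ≡ 0 (mod 23). Now have (0/23).
The numerator is now 0 with denominator 23 > 1: the symbol is 0.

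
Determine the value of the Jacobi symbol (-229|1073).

-1

(-229|1073)
  = (229|1073)    [1073 ≡ 1 mod 4 ⇒ (-1|1073) = +1]
  = (1073|229)    [QR: 229 ≡ 1 mod 4, sign kept]
  = (157|229)    [1073 ≡ 157 mod 229]
  = (229|157)    [QR: 157 ≡ 1 mod 4, sign kept]
  = (72|157)    [229 ≡ 72 mod 157]
  = -(9|157)    [157 ≡ 5 mod 8 ⇒ (2|157)^3 = -1]
  = -(157|9)    [QR: 9 ≡ 1 mod 4, sign kept]
  = -(4|9)    [157 ≡ 4 mod 9]
  = -(1|9)    [9 ≡ 1 mod 8 ⇒ (2|9)^2 = +1]
  = -1    [(1|9) = 1]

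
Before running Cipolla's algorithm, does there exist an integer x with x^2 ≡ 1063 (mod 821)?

(1063|821)
  = (242|821)    [1063 ≡ 242 mod 821]
  = -(121|821)    [821 ≡ 5 mod 8 ⇒ (2|821) = -1]
  = -(821|121)    [QR: 121 ≡ 1 mod 4, sign kept]
  = -(95|121)    [821 ≡ 95 mod 121]
  = -(121|95)    [QR: 121 ≡ 1 mod 4, sign kept]
  = -(26|95)    [121 ≡ 26 mod 95]
  = -(13|95)    [95 ≡ 7 mod 8 ⇒ (2|95) = +1]
  = -(95|13)    [QR: 13 ≡ 1 mod 4, sign kept]
  = -(4|13)    [95 ≡ 4 mod 13]
  = -(1|13)    [13 ≡ 5 mod 8 ⇒ (2|13)^2 = +1]
  = -1    [(1|13) = 1]
(1063|821) = -1, and 821 is prime, so 1063 is not a quadratic residue mod 821.

no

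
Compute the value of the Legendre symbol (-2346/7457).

Reduce the numerator: -2346 ≡ 5111 (mod 7457), so (-2346/7457) = (5111/7457).
7457 ≡ 1 (mod 4), so quadratic reciprocity gives (5111/7457) = (7457/5111). Reduce: 7457 ≡ 2346 (mod 5111). Now have (2346/5111).
Factor out 2: 2346 = 2·1173. Since 5111 ≡ 7 (mod 8), (2/5111) = +1. Now have (1173/5111).
1173 ≡ 1 (mod 4), so quadratic reciprocity gives (1173/5111) = (5111/1173). Reduce: 5111 ≡ 419 (mod 1173). Now have (419/1173).
1173 ≡ 1 (mod 4), so quadratic reciprocity gives (419/1173) = (1173/419). Reduce: 1173 ≡ 335 (mod 419). Now have (335/419).
Both 335 ≡ 3 and 419 ≡ 3 (mod 4), so reciprocity gives (335/419) = -(419/335). Reduce: 419 ≡ 84 (mod 335). Now have -(84/335).
Factor out 2: 84 = 2^2·21. Since 335 ≡ 7 (mod 8), (2/335) = +1, and (2/335)^2 = +1. Now have -(21/335).
21 ≡ 1 (mod 4), so quadratic reciprocity gives (21/335) = (335/21). Reduce: 335 ≡ 20 (mod 21). Now have -(20/21).
Factor out 2: 20 = 2^2·5. Since 21 ≡ 5 (mod 8), (2/21) = -1, and (2/21)^2 = +1. Now have -(5/21).
5 ≡ 1 (mod 4), so quadratic reciprocity gives (5/21) = (21/5). Reduce: 21 ≡ 1 (mod 5). Now have -(1/5).
(1/5) = 1. Collecting the sign factors: -1.

-1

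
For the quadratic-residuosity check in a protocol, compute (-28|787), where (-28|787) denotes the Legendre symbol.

-1

(-28|787)
  = (759|787)    [-28 ≡ 759 mod 787]
  = -(787|759)    [QR: both ≡ 3 mod 4, sign flips]
  = -(28|759)    [787 ≡ 28 mod 759]
  = -(7|759)    [759 ≡ 7 mod 8 ⇒ (2|759)^2 = +1]
  = (759|7)    [QR: both ≡ 3 mod 4, sign flips]
  = (3|7)    [759 ≡ 3 mod 7]
  = -(7|3)    [QR: both ≡ 3 mod 4, sign flips]
  = -(1|3)    [7 ≡ 1 mod 3]
  = -1    [(1|3) = 1]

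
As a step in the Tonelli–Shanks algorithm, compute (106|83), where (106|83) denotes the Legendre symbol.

Reduce the numerator: 106 ≡ 23 (mod 83), so (106|83) = (23|83).
Both 23 ≡ 3 and 83 ≡ 3 (mod 4), so reciprocity gives (23|83) = -(83|23). Reduce: 83 ≡ 14 (mod 23). Now have -(14|23).
Factor out 2: 14 = 2·7. Since 23 ≡ 7 (mod 8), (2|23) = +1. Now have -(7|23).
Both 7 ≡ 3 and 23 ≡ 3 (mod 4), so reciprocity gives (7|23) = -(23|7). Reduce: 23 ≡ 2 (mod 7). Now have (2|7).
Factor out 2: 2 = 2. Since 7 ≡ 7 (mod 8), (2|7) = +1. Now have (1|7).
(1|7) = 1. Collecting the sign factors: 1.

1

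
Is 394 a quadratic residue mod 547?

yes

Factor out 2: 394 = 2·197. Since 547 ≡ 3 (mod 8), (2/547) = -1. Now have -(197/547).
197 ≡ 1 (mod 4), so quadratic reciprocity gives (197/547) = (547/197). Reduce: 547 ≡ 153 (mod 197). Now have -(153/197).
153 ≡ 1 (mod 4), so quadratic reciprocity gives (153/197) = (197/153). Reduce: 197 ≡ 44 (mod 153). Now have -(44/153).
Factor out 2: 44 = 2^2·11. Since 153 ≡ 1 (mod 8), (2/153) = +1, and (2/153)^2 = +1. Now have -(11/153).
153 ≡ 1 (mod 4), so quadratic reciprocity gives (11/153) = (153/11). Reduce: 153 ≡ 10 (mod 11). Now have -(10/11).
Factor out 2: 10 = 2·5. Since 11 ≡ 3 (mod 8), (2/11) = -1. Now have (5/11).
5 ≡ 1 (mod 4), so quadratic reciprocity gives (5/11) = (11/5). Reduce: 11 ≡ 1 (mod 5). Now have (1/5).
(1/5) = 1. Collecting the sign factors: 1.
The Legendre symbol is 1, so x^2 ≡ 394 (mod 547) has solution.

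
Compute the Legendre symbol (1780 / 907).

Reduce the numerator: 1780 ≡ 873 (mod 907), so (1780 / 907) = (873 / 907).
873 ≡ 1 (mod 4), so quadratic reciprocity gives (873 / 907) = (907 / 873). Reduce: 907 ≡ 34 (mod 873). Now have (34 / 873).
Factor out 2: 34 = 2·17. Since 873 ≡ 1 (mod 8), (2 / 873) = +1. Now have (17 / 873).
17 ≡ 1 (mod 4), so quadratic reciprocity gives (17 / 873) = (873 / 17). Reduce: 873 ≡ 6 (mod 17). Now have (6 / 17).
Factor out 2: 6 = 2·3. Since 17 ≡ 1 (mod 8), (2 / 17) = +1. Now have (3 / 17).
17 ≡ 1 (mod 4), so quadratic reciprocity gives (3 / 17) = (17 / 3). Reduce: 17 ≡ 2 (mod 3). Now have (2 / 3).
Factor out 2: 2 = 2. Since 3 ≡ 3 (mod 8), (2 / 3) = -1. Now have -(1 / 3).
(1 / 3) = 1. Collecting the sign factors: -1.

-1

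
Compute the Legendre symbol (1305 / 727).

1

(1305 / 727)
  = (578 / 727)    [1305 ≡ 578 mod 727]
  = (289 / 727)    [727 ≡ 7 mod 8 ⇒ (2 / 727) = +1]
  = (727 / 289)    [QR: 289 ≡ 1 mod 4, sign kept]
  = (149 / 289)    [727 ≡ 149 mod 289]
  = (289 / 149)    [QR: 149 ≡ 1 mod 4, sign kept]
  = (140 / 149)    [289 ≡ 140 mod 149]
  = (35 / 149)    [149 ≡ 5 mod 8 ⇒ (2 / 149)^2 = +1]
  = (149 / 35)    [QR: 149 ≡ 1 mod 4, sign kept]
  = (9 / 35)    [149 ≡ 9 mod 35]
  = (35 / 9)    [QR: 9 ≡ 1 mod 4, sign kept]
  = (8 / 9)    [35 ≡ 8 mod 9]
  = (1 / 9)    [9 ≡ 1 mod 8 ⇒ (2 / 9)^3 = +1]
  = 1    [(1 / 9) = 1]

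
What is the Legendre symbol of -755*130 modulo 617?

By multiplicativity, (-755·130/617) = (-755/617)·(130/617).
First factor (-755/617):
Reduce the numerator: -755 ≡ 479 (mod 617), so (-755/617) = (479/617).
617 ≡ 1 (mod 4), so quadratic reciprocity gives (479/617) = (617/479). Reduce: 617 ≡ 138 (mod 479). Now have (138/479).
Factor out 2: 138 = 2·69. Since 479 ≡ 7 (mod 8), (2/479) = +1. Now have (69/479).
69 ≡ 1 (mod 4), so quadratic reciprocity gives (69/479) = (479/69). Reduce: 479 ≡ 65 (mod 69). Now have (65/69).
65 ≡ 1 (mod 4), so quadratic reciprocity gives (65/69) = (69/65). Reduce: 69 ≡ 4 (mod 65). Now have (4/65).
Factor out 2: 4 = 2^2. Since 65 ≡ 1 (mod 8), (2/65) = +1, and (2/65)^2 = +1. Now have (1/65).
(1/65) = 1. Collecting the sign factors: 1.
Second factor (130/617):
Factor out 2: 130 = 2·65. Since 617 ≡ 1 (mod 8), (2/617) = +1. Now have (65/617).
65 ≡ 1 (mod 4), so quadratic reciprocity gives (65/617) = (617/65). Reduce: 617 ≡ 32 (mod 65). Now have (32/65).
Factor out 2: 32 = 2^5. Since 65 ≡ 1 (mod 8), (2/65) = +1, and (2/65)^5 = +1. Now have (1/65).
(1/65) = 1. Collecting the sign factors: 1.
Product: (1)·(1) = 1.

1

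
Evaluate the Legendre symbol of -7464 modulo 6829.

1

(-7464/6829)
  = (6194/6829)    [-7464 ≡ 6194 mod 6829]
  = -(3097/6829)    [6829 ≡ 5 mod 8 ⇒ (2/6829) = -1]
  = -(6829/3097)    [QR: 3097 ≡ 1 mod 4, sign kept]
  = -(635/3097)    [6829 ≡ 635 mod 3097]
  = -(3097/635)    [QR: 3097 ≡ 1 mod 4, sign kept]
  = -(557/635)    [3097 ≡ 557 mod 635]
  = -(635/557)    [QR: 557 ≡ 1 mod 4, sign kept]
  = -(78/557)    [635 ≡ 78 mod 557]
  = (39/557)    [557 ≡ 5 mod 8 ⇒ (2/557) = -1]
  = (557/39)    [QR: 557 ≡ 1 mod 4, sign kept]
  = (11/39)    [557 ≡ 11 mod 39]
  = -(39/11)    [QR: both ≡ 3 mod 4, sign flips]
  = -(6/11)    [39 ≡ 6 mod 11]
  = (3/11)    [11 ≡ 3 mod 8 ⇒ (2/11) = -1]
  = -(11/3)    [QR: both ≡ 3 mod 4, sign flips]
  = -(2/3)    [11 ≡ 2 mod 3]
  = (1/3)    [3 ≡ 3 mod 8 ⇒ (2/3) = -1]
  = 1    [(1/3) = 1]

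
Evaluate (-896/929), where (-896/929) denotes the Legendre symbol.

Pull out -1: (-896/929) = (-1/929)·(896/929). Since 929 ≡ 1 (mod 4), (-1/929) = +1. Now have (896/929).
Factor out 2: 896 = 2^7·7. Since 929 ≡ 1 (mod 8), (2/929) = +1, and (2/929)^7 = +1. Now have (7/929).
929 ≡ 1 (mod 4), so quadratic reciprocity gives (7/929) = (929/7). Reduce: 929 ≡ 5 (mod 7). Now have (5/7).
5 ≡ 1 (mod 4), so quadratic reciprocity gives (5/7) = (7/5). Reduce: 7 ≡ 2 (mod 5). Now have (2/5).
Factor out 2: 2 = 2. Since 5 ≡ 5 (mod 8), (2/5) = -1. Now have -(1/5).
(1/5) = 1. Collecting the sign factors: -1.

-1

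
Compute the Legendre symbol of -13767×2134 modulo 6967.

By multiplicativity, (-13767·2134/6967) = (-13767/6967)·(2134/6967).
First factor (-13767/6967):
Pull out -1: (-13767/6967) = (-1/6967)·(13767/6967). Since 6967 ≡ 3 (mod 4), (-1/6967) = -1. Now have -(13767/6967).
Reduce the numerator: 13767 ≡ 6800 (mod 6967), so (13767/6967) = (6800/6967).
Factor out 2: 6800 = 2^4·425. Since 6967 ≡ 7 (mod 8), (2/6967) = +1, and (2/6967)^4 = +1. Now have -(425/6967).
425 ≡ 1 (mod 4), so quadratic reciprocity gives (425/6967) = (6967/425). Reduce: 6967 ≡ 167 (mod 425). Now have -(167/425).
425 ≡ 1 (mod 4), so quadratic reciprocity gives (167/425) = (425/167). Reduce: 425 ≡ 91 (mod 167). Now have -(91/167).
Both 91 ≡ 3 and 167 ≡ 3 (mod 4), so reciprocity gives (91/167) = -(167/91). Reduce: 167 ≡ 76 (mod 91). Now have (76/91).
Factor out 2: 76 = 2^2·19. Since 91 ≡ 3 (mod 8), (2/91) = -1, and (2/91)^2 = +1. Now have (19/91).
Both 19 ≡ 3 and 91 ≡ 3 (mod 4), so reciprocity gives (19/91) = -(91/19). Reduce: 91 ≡ 15 (mod 19). Now have -(15/19).
Both 15 ≡ 3 and 19 ≡ 3 (mod 4), so reciprocity gives (15/19) = -(19/15). Reduce: 19 ≡ 4 (mod 15). Now have (4/15).
Factor out 2: 4 = 2^2. Since 15 ≡ 7 (mod 8), (2/15) = +1, and (2/15)^2 = +1. Now have (1/15).
(1/15) = 1. Collecting the sign factors: 1.
Second factor (2134/6967):
Factor out 2: 2134 = 2·1067. Since 6967 ≡ 7 (mod 8), (2/6967) = +1. Now have (1067/6967).
Both 1067 ≡ 3 and 6967 ≡ 3 (mod 4), so reciprocity gives (1067/6967) = -(6967/1067). Reduce: 6967 ≡ 565 (mod 1067). Now have -(565/1067).
565 ≡ 1 (mod 4), so quadratic reciprocity gives (565/1067) = (1067/565). Reduce: 1067 ≡ 502 (mod 565). Now have -(502/565).
Factor out 2: 502 = 2·251. Since 565 ≡ 5 (mod 8), (2/565) = -1. Now have (251/565).
565 ≡ 1 (mod 4), so quadratic reciprocity gives (251/565) = (565/251). Reduce: 565 ≡ 63 (mod 251). Now have (63/251).
Both 63 ≡ 3 and 251 ≡ 3 (mod 4), so reciprocity gives (63/251) = -(251/63). Reduce: 251 ≡ 62 (mod 63). Now have -(62/63).
Factor out 2: 62 = 2·31. Since 63 ≡ 7 (mod 8), (2/63) = +1. Now have -(31/63).
Both 31 ≡ 3 and 63 ≡ 3 (mod 4), so reciprocity gives (31/63) = -(63/31). Reduce: 63 ≡ 1 (mod 31). Now have (1/31).
(1/31) = 1. Collecting the sign factors: 1.
Product: (1)·(1) = 1.

1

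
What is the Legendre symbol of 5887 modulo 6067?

(5887/6067)
  = -(6067/5887)    [QR: both ≡ 3 mod 4, sign flips]
  = -(180/5887)    [6067 ≡ 180 mod 5887]
  = -(45/5887)    [5887 ≡ 7 mod 8 ⇒ (2/5887)^2 = +1]
  = -(5887/45)    [QR: 45 ≡ 1 mod 4, sign kept]
  = -(37/45)    [5887 ≡ 37 mod 45]
  = -(45/37)    [QR: 37 ≡ 1 mod 4, sign kept]
  = -(8/37)    [45 ≡ 8 mod 37]
  = (1/37)    [37 ≡ 5 mod 8 ⇒ (2/37)^3 = -1]
  = 1    [(1/37) = 1]

1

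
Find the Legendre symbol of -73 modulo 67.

(-73/67)
  = -(73/67)    [67 ≡ 3 mod 4 ⇒ (-1/67) = -1]
  = -(6/67)    [73 ≡ 6 mod 67]
  = (3/67)    [67 ≡ 3 mod 8 ⇒ (2/67) = -1]
  = -(67/3)    [QR: both ≡ 3 mod 4, sign flips]
  = -(1/3)    [67 ≡ 1 mod 3]
  = -1    [(1/3) = 1]

-1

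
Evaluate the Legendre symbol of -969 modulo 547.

-1

Reduce the numerator: -969 ≡ 125 (mod 547), so (-969/547) = (125/547).
125 ≡ 1 (mod 4), so quadratic reciprocity gives (125/547) = (547/125). Reduce: 547 ≡ 47 (mod 125). Now have (47/125).
125 ≡ 1 (mod 4), so quadratic reciprocity gives (47/125) = (125/47). Reduce: 125 ≡ 31 (mod 47). Now have (31/47).
Both 31 ≡ 3 and 47 ≡ 3 (mod 4), so reciprocity gives (31/47) = -(47/31). Reduce: 47 ≡ 16 (mod 31). Now have -(16/31).
Factor out 2: 16 = 2^4. Since 31 ≡ 7 (mod 8), (2/31) = +1, and (2/31)^4 = +1. Now have -(1/31).
(1/31) = 1. Collecting the sign factors: -1.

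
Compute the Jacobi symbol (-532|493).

Reduce the numerator: -532 ≡ 454 (mod 493), so (-532|493) = (454|493).
Factor out 2: 454 = 2·227. Since 493 ≡ 5 (mod 8), (2|493) = -1. Now have -(227|493).
493 ≡ 1 (mod 4), so quadratic reciprocity gives (227|493) = (493|227). Reduce: 493 ≡ 39 (mod 227). Now have -(39|227).
Both 39 ≡ 3 and 227 ≡ 3 (mod 4), so reciprocity gives (39|227) = -(227|39). Reduce: 227 ≡ 32 (mod 39). Now have (32|39).
Factor out 2: 32 = 2^5. Since 39 ≡ 7 (mod 8), (2|39) = +1, and (2|39)^5 = +1. Now have (1|39).
(1|39) = 1. Collecting the sign factors: 1.

1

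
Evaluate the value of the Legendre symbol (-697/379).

1

Pull out -1: (-697/379) = (-1/379)·(697/379). Since 379 ≡ 3 (mod 4), (-1/379) = -1. Now have -(697/379).
Reduce the numerator: 697 ≡ 318 (mod 379), so (697/379) = (318/379).
Factor out 2: 318 = 2·159. Since 379 ≡ 3 (mod 8), (2/379) = -1. Now have (159/379).
Both 159 ≡ 3 and 379 ≡ 3 (mod 4), so reciprocity gives (159/379) = -(379/159). Reduce: 379 ≡ 61 (mod 159). Now have -(61/159).
61 ≡ 1 (mod 4), so quadratic reciprocity gives (61/159) = (159/61). Reduce: 159 ≡ 37 (mod 61). Now have -(37/61).
37 ≡ 1 (mod 4), so quadratic reciprocity gives (37/61) = (61/37). Reduce: 61 ≡ 24 (mod 37). Now have -(24/37).
Factor out 2: 24 = 2^3·3. Since 37 ≡ 5 (mod 8), (2/37) = -1, and (2/37)^3 = -1. Now have (3/37).
37 ≡ 1 (mod 4), so quadratic reciprocity gives (3/37) = (37/3). Reduce: 37 ≡ 1 (mod 3). Now have (1/3).
(1/3) = 1. Collecting the sign factors: 1.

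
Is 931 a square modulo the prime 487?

yes

Reduce the numerator: 931 ≡ 444 (mod 487), so (931/487) = (444/487).
Factor out 2: 444 = 2^2·111. Since 487 ≡ 7 (mod 8), (2/487) = +1, and (2/487)^2 = +1. Now have (111/487).
Both 111 ≡ 3 and 487 ≡ 3 (mod 4), so reciprocity gives (111/487) = -(487/111). Reduce: 487 ≡ 43 (mod 111). Now have -(43/111).
Both 43 ≡ 3 and 111 ≡ 3 (mod 4), so reciprocity gives (43/111) = -(111/43). Reduce: 111 ≡ 25 (mod 43). Now have (25/43).
25 ≡ 1 (mod 4), so quadratic reciprocity gives (25/43) = (43/25). Reduce: 43 ≡ 18 (mod 25). Now have (18/25).
Factor out 2: 18 = 2·9. Since 25 ≡ 1 (mod 8), (2/25) = +1. Now have (9/25).
9 ≡ 1 (mod 4), so quadratic reciprocity gives (9/25) = (25/9). Reduce: 25 ≡ 7 (mod 9). Now have (7/9).
9 ≡ 1 (mod 4), so quadratic reciprocity gives (7/9) = (9/7). Reduce: 9 ≡ 2 (mod 7). Now have (2/7).
Factor out 2: 2 = 2. Since 7 ≡ 7 (mod 8), (2/7) = +1. Now have (1/7).
(1/7) = 1. Collecting the sign factors: 1.
The Legendre symbol is 1, so x^2 ≡ 931 (mod 487) has solution.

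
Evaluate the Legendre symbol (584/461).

-1

(584/461)
  = (123/461)    [584 ≡ 123 mod 461]
  = (461/123)    [QR: 461 ≡ 1 mod 4, sign kept]
  = (92/123)    [461 ≡ 92 mod 123]
  = (23/123)    [123 ≡ 3 mod 8 ⇒ (2/123)^2 = +1]
  = -(123/23)    [QR: both ≡ 3 mod 4, sign flips]
  = -(8/23)    [123 ≡ 8 mod 23]
  = -(1/23)    [23 ≡ 7 mod 8 ⇒ (2/23)^3 = +1]
  = -1    [(1/23) = 1]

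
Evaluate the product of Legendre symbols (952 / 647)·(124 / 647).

1

By multiplicativity, (952·124 / 647) = (952 / 647)·(124 / 647).
First factor (952 / 647):
(952 / 647)
  = (305 / 647)    [952 ≡ 305 mod 647]
  = (647 / 305)    [QR: 305 ≡ 1 mod 4, sign kept]
  = (37 / 305)    [647 ≡ 37 mod 305]
  = (305 / 37)    [QR: 37 ≡ 1 mod 4, sign kept]
  = (9 / 37)    [305 ≡ 9 mod 37]
  = (37 / 9)    [QR: 9 ≡ 1 mod 4, sign kept]
  = (1 / 9)    [37 ≡ 1 mod 9]
  = 1    [(1 / 9) = 1]
Second factor (124 / 647):
(124 / 647)
  = (31 / 647)    [647 ≡ 7 mod 8 ⇒ (2 / 647)^2 = +1]
  = -(647 / 31)    [QR: both ≡ 3 mod 4, sign flips]
  = -(27 / 31)    [647 ≡ 27 mod 31]
  = (31 / 27)    [QR: both ≡ 3 mod 4, sign flips]
  = (4 / 27)    [31 ≡ 4 mod 27]
  = (1 / 27)    [27 ≡ 3 mod 8 ⇒ (2 / 27)^2 = +1]
  = 1    [(1 / 27) = 1]
Product: (1)·(1) = 1.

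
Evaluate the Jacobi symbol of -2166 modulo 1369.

1

(-2166/1369)
  = (572/1369)    [-2166 ≡ 572 mod 1369]
  = (143/1369)    [1369 ≡ 1 mod 8 ⇒ (2/1369)^2 = +1]
  = (1369/143)    [QR: 1369 ≡ 1 mod 4, sign kept]
  = (82/143)    [1369 ≡ 82 mod 143]
  = (41/143)    [143 ≡ 7 mod 8 ⇒ (2/143) = +1]
  = (143/41)    [QR: 41 ≡ 1 mod 4, sign kept]
  = (20/41)    [143 ≡ 20 mod 41]
  = (5/41)    [41 ≡ 1 mod 8 ⇒ (2/41)^2 = +1]
  = (41/5)    [QR: 5 ≡ 1 mod 4, sign kept]
  = (1/5)    [41 ≡ 1 mod 5]
  = 1    [(1/5) = 1]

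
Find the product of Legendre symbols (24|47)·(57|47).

-1

By multiplicativity, (24·57|47) = (24|47)·(57|47).
First factor (24|47):
(24|47)
  = (3|47)    [47 ≡ 7 mod 8 ⇒ (2|47)^3 = +1]
  = -(47|3)    [QR: both ≡ 3 mod 4, sign flips]
  = -(2|3)    [47 ≡ 2 mod 3]
  = (1|3)    [3 ≡ 3 mod 8 ⇒ (2|3) = -1]
  = 1    [(1|3) = 1]
Second factor (57|47):
(57|47)
  = (10|47)    [57 ≡ 10 mod 47]
  = (5|47)    [47 ≡ 7 mod 8 ⇒ (2|47) = +1]
  = (47|5)    [QR: 5 ≡ 1 mod 4, sign kept]
  = (2|5)    [47 ≡ 2 mod 5]
  = -(1|5)    [5 ≡ 5 mod 8 ⇒ (2|5) = -1]
  = -1    [(1|5) = 1]
Product: (1)·(-1) = -1.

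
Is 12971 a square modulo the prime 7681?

yes

Reduce the numerator: 12971 ≡ 5290 (mod 7681), so (12971|7681) = (5290|7681).
Factor out 2: 5290 = 2·2645. Since 7681 ≡ 1 (mod 8), (2|7681) = +1. Now have (2645|7681).
2645 ≡ 1 (mod 4), so quadratic reciprocity gives (2645|7681) = (7681|2645). Reduce: 7681 ≡ 2391 (mod 2645). Now have (2391|2645).
2645 ≡ 1 (mod 4), so quadratic reciprocity gives (2391|2645) = (2645|2391). Reduce: 2645 ≡ 254 (mod 2391). Now have (254|2391).
Factor out 2: 254 = 2·127. Since 2391 ≡ 7 (mod 8), (2|2391) = +1. Now have (127|2391).
Both 127 ≡ 3 and 2391 ≡ 3 (mod 4), so reciprocity gives (127|2391) = -(2391|127). Reduce: 2391 ≡ 105 (mod 127). Now have -(105|127).
105 ≡ 1 (mod 4), so quadratic reciprocity gives (105|127) = (127|105). Reduce: 127 ≡ 22 (mod 105). Now have -(22|105).
Factor out 2: 22 = 2·11. Since 105 ≡ 1 (mod 8), (2|105) = +1. Now have -(11|105).
105 ≡ 1 (mod 4), so quadratic reciprocity gives (11|105) = (105|11). Reduce: 105 ≡ 6 (mod 11). Now have -(6|11).
Factor out 2: 6 = 2·3. Since 11 ≡ 3 (mod 8), (2|11) = -1. Now have (3|11).
Both 3 ≡ 3 and 11 ≡ 3 (mod 4), so reciprocity gives (3|11) = -(11|3). Reduce: 11 ≡ 2 (mod 3). Now have -(2|3).
Factor out 2: 2 = 2. Since 3 ≡ 3 (mod 8), (2|3) = -1. Now have (1|3).
(1|3) = 1. Collecting the sign factors: 1.
(12971|7681) = 1, and 7681 is prime, so 12971 is a quadratic residue mod 7681.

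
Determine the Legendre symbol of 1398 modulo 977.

1

Reduce the numerator: 1398 ≡ 421 (mod 977), so (1398/977) = (421/977).
421 ≡ 1 (mod 4), so quadratic reciprocity gives (421/977) = (977/421). Reduce: 977 ≡ 135 (mod 421). Now have (135/421).
421 ≡ 1 (mod 4), so quadratic reciprocity gives (135/421) = (421/135). Reduce: 421 ≡ 16 (mod 135). Now have (16/135).
Factor out 2: 16 = 2^4. Since 135 ≡ 7 (mod 8), (2/135) = +1, and (2/135)^4 = +1. Now have (1/135).
(1/135) = 1. Collecting the sign factors: 1.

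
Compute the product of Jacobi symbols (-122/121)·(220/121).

0

By multiplicativity, (-122·220/121) = (-122/121)·(220/121).
First factor (-122/121):
(-122/121)
  = (122/121)    [121 ≡ 1 mod 4 ⇒ (-1/121) = +1]
  = (1/121)    [122 ≡ 1 mod 121]
  = 1    [(1/121) = 1]
Second factor (220/121):
(220/121)
  = (99/121)    [220 ≡ 99 mod 121]
  = (121/99)    [QR: 121 ≡ 1 mod 4, sign kept]
  = (22/99)    [121 ≡ 22 mod 99]
  = -(11/99)    [99 ≡ 3 mod 8 ⇒ (2/99) = -1]
  = (99/11)    [QR: both ≡ 3 mod 4, sign flips]
  = (0/11)    [99 ≡ 0 mod 11]
  = 0    [numerator 0, gcd > 1]
Product: (1)·(0) = 0.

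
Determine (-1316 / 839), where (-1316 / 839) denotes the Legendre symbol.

Pull out -1: (-1316 / 839) = (-1 / 839)·(1316 / 839). Since 839 ≡ 3 (mod 4), (-1 / 839) = -1. Now have -(1316 / 839).
Reduce the numerator: 1316 ≡ 477 (mod 839), so (1316 / 839) = (477 / 839).
477 ≡ 1 (mod 4), so quadratic reciprocity gives (477 / 839) = (839 / 477). Reduce: 839 ≡ 362 (mod 477). Now have -(362 / 477).
Factor out 2: 362 = 2·181. Since 477 ≡ 5 (mod 8), (2 / 477) = -1. Now have (181 / 477).
181 ≡ 1 (mod 4), so quadratic reciprocity gives (181 / 477) = (477 / 181). Reduce: 477 ≡ 115 (mod 181). Now have (115 / 181).
181 ≡ 1 (mod 4), so quadratic reciprocity gives (115 / 181) = (181 / 115). Reduce: 181 ≡ 66 (mod 115). Now have (66 / 115).
Factor out 2: 66 = 2·33. Since 115 ≡ 3 (mod 8), (2 / 115) = -1. Now have -(33 / 115).
33 ≡ 1 (mod 4), so quadratic reciprocity gives (33 / 115) = (115 / 33). Reduce: 115 ≡ 16 (mod 33). Now have -(16 / 33).
Factor out 2: 16 = 2^4. Since 33 ≡ 1 (mod 8), (2 / 33) = +1, and (2 / 33)^4 = +1. Now have -(1 / 33).
(1 / 33) = 1. Collecting the sign factors: -1.

-1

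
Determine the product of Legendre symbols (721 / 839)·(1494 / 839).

1

By multiplicativity, (721·1494 / 839) = (721 / 839)·(1494 / 839).
First factor (721 / 839):
(721 / 839)
  = (839 / 721)    [QR: 721 ≡ 1 mod 4, sign kept]
  = (118 / 721)    [839 ≡ 118 mod 721]
  = (59 / 721)    [721 ≡ 1 mod 8 ⇒ (2 / 721) = +1]
  = (721 / 59)    [QR: 721 ≡ 1 mod 4, sign kept]
  = (13 / 59)    [721 ≡ 13 mod 59]
  = (59 / 13)    [QR: 13 ≡ 1 mod 4, sign kept]
  = (7 / 13)    [59 ≡ 7 mod 13]
  = (13 / 7)    [QR: 13 ≡ 1 mod 4, sign kept]
  = (6 / 7)    [13 ≡ 6 mod 7]
  = (3 / 7)    [7 ≡ 7 mod 8 ⇒ (2 / 7) = +1]
  = -(7 / 3)    [QR: both ≡ 3 mod 4, sign flips]
  = -(1 / 3)    [7 ≡ 1 mod 3]
  = -1    [(1 / 3) = 1]
Second factor (1494 / 839):
(1494 / 839)
  = (655 / 839)    [1494 ≡ 655 mod 839]
  = -(839 / 655)    [QR: both ≡ 3 mod 4, sign flips]
  = -(184 / 655)    [839 ≡ 184 mod 655]
  = -(23 / 655)    [655 ≡ 7 mod 8 ⇒ (2 / 655)^3 = +1]
  = (655 / 23)    [QR: both ≡ 3 mod 4, sign flips]
  = (11 / 23)    [655 ≡ 11 mod 23]
  = -(23 / 11)    [QR: both ≡ 3 mod 4, sign flips]
  = -(1 / 11)    [23 ≡ 1 mod 11]
  = -1    [(1 / 11) = 1]
Product: (-1)·(-1) = 1.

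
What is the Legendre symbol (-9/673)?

1

(-9/673)
  = (9/673)    [673 ≡ 1 mod 4 ⇒ (-1/673) = +1]
  = (673/9)    [QR: 9 ≡ 1 mod 4, sign kept]
  = (7/9)    [673 ≡ 7 mod 9]
  = (9/7)    [QR: 9 ≡ 1 mod 4, sign kept]
  = (2/7)    [9 ≡ 2 mod 7]
  = (1/7)    [7 ≡ 7 mod 8 ⇒ (2/7) = +1]
  = 1    [(1/7) = 1]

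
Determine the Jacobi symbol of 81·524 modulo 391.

By multiplicativity, (81·524|391) = (81|391)·(524|391).
First factor (81|391):
(81|391)
  = (391|81)    [QR: 81 ≡ 1 mod 4, sign kept]
  = (67|81)    [391 ≡ 67 mod 81]
  = (81|67)    [QR: 81 ≡ 1 mod 4, sign kept]
  = (14|67)    [81 ≡ 14 mod 67]
  = -(7|67)    [67 ≡ 3 mod 8 ⇒ (2|67) = -1]
  = (67|7)    [QR: both ≡ 3 mod 4, sign flips]
  = (4|7)    [67 ≡ 4 mod 7]
  = (1|7)    [7 ≡ 7 mod 8 ⇒ (2|7)^2 = +1]
  = 1    [(1|7) = 1]
Second factor (524|391):
(524|391)
  = (133|391)    [524 ≡ 133 mod 391]
  = (391|133)    [QR: 133 ≡ 1 mod 4, sign kept]
  = (125|133)    [391 ≡ 125 mod 133]
  = (133|125)    [QR: 125 ≡ 1 mod 4, sign kept]
  = (8|125)    [133 ≡ 8 mod 125]
  = -(1|125)    [125 ≡ 5 mod 8 ⇒ (2|125)^3 = -1]
  = -1    [(1|125) = 1]
Product: (1)·(-1) = -1.

-1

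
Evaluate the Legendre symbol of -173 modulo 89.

1

(-173/89)
  = (5/89)    [-173 ≡ 5 mod 89]
  = (89/5)    [QR: 5 ≡ 1 mod 4, sign kept]
  = (4/5)    [89 ≡ 4 mod 5]
  = (1/5)    [5 ≡ 5 mod 8 ⇒ (2/5)^2 = +1]
  = 1    [(1/5) = 1]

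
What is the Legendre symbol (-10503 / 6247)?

-1

Reduce the numerator: -10503 ≡ 1991 (mod 6247), so (-10503 / 6247) = (1991 / 6247).
Both 1991 ≡ 3 and 6247 ≡ 3 (mod 4), so reciprocity gives (1991 / 6247) = -(6247 / 1991). Reduce: 6247 ≡ 274 (mod 1991). Now have -(274 / 1991).
Factor out 2: 274 = 2·137. Since 1991 ≡ 7 (mod 8), (2 / 1991) = +1. Now have -(137 / 1991).
137 ≡ 1 (mod 4), so quadratic reciprocity gives (137 / 1991) = (1991 / 137). Reduce: 1991 ≡ 73 (mod 137). Now have -(73 / 137).
73 ≡ 1 (mod 4), so quadratic reciprocity gives (73 / 137) = (137 / 73). Reduce: 137 ≡ 64 (mod 73). Now have -(64 / 73).
Factor out 2: 64 = 2^6. Since 73 ≡ 1 (mod 8), (2 / 73) = +1, and (2 / 73)^6 = +1. Now have -(1 / 73).
(1 / 73) = 1. Collecting the sign factors: -1.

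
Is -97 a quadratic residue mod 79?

Pull out -1: (-97/79) = (-1/79)·(97/79). Since 79 ≡ 3 (mod 4), (-1/79) = -1. Now have -(97/79).
Reduce the numerator: 97 ≡ 18 (mod 79), so (97/79) = (18/79).
Factor out 2: 18 = 2·9. Since 79 ≡ 7 (mod 8), (2/79) = +1. Now have -(9/79).
9 ≡ 1 (mod 4), so quadratic reciprocity gives (9/79) = (79/9). Reduce: 79 ≡ 7 (mod 9). Now have -(7/9).
9 ≡ 1 (mod 4), so quadratic reciprocity gives (7/9) = (9/7). Reduce: 9 ≡ 2 (mod 7). Now have -(2/7).
Factor out 2: 2 = 2. Since 7 ≡ 7 (mod 8), (2/7) = +1. Now have -(1/7).
(1/7) = 1. Collecting the sign factors: -1.
The Legendre symbol is -1, so x^2 ≡ -97 (mod 79) has no solution.

no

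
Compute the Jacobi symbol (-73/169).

1

Reduce the numerator: -73 ≡ 96 (mod 169), so (-73/169) = (96/169).
Factor out 2: 96 = 2^5·3. Since 169 ≡ 1 (mod 8), (2/169) = +1, and (2/169)^5 = +1. Now have (3/169).
169 ≡ 1 (mod 4), so quadratic reciprocity gives (3/169) = (169/3). Reduce: 169 ≡ 1 (mod 3). Now have (1/3).
(1/3) = 1. Collecting the sign factors: 1.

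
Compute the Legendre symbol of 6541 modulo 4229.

-1

(6541|4229)
  = (2312|4229)    [6541 ≡ 2312 mod 4229]
  = -(289|4229)    [4229 ≡ 5 mod 8 ⇒ (2|4229)^3 = -1]
  = -(4229|289)    [QR: 289 ≡ 1 mod 4, sign kept]
  = -(183|289)    [4229 ≡ 183 mod 289]
  = -(289|183)    [QR: 289 ≡ 1 mod 4, sign kept]
  = -(106|183)    [289 ≡ 106 mod 183]
  = -(53|183)    [183 ≡ 7 mod 8 ⇒ (2|183) = +1]
  = -(183|53)    [QR: 53 ≡ 1 mod 4, sign kept]
  = -(24|53)    [183 ≡ 24 mod 53]
  = (3|53)    [53 ≡ 5 mod 8 ⇒ (2|53)^3 = -1]
  = (53|3)    [QR: 53 ≡ 1 mod 4, sign kept]
  = (2|3)    [53 ≡ 2 mod 3]
  = -(1|3)    [3 ≡ 3 mod 8 ⇒ (2|3) = -1]
  = -1    [(1|3) = 1]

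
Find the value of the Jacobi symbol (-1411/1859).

(-1411/1859)
  = -(1411/1859)    [1859 ≡ 3 mod 4 ⇒ (-1/1859) = -1]
  = (1859/1411)    [QR: both ≡ 3 mod 4, sign flips]
  = (448/1411)    [1859 ≡ 448 mod 1411]
  = (7/1411)    [1411 ≡ 3 mod 8 ⇒ (2/1411)^6 = +1]
  = -(1411/7)    [QR: both ≡ 3 mod 4, sign flips]
  = -(4/7)    [1411 ≡ 4 mod 7]
  = -(1/7)    [7 ≡ 7 mod 8 ⇒ (2/7)^2 = +1]
  = -1    [(1/7) = 1]

-1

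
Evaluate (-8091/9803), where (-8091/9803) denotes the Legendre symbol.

Reduce the numerator: -8091 ≡ 1712 (mod 9803), so (-8091/9803) = (1712/9803).
Factor out 2: 1712 = 2^4·107. Since 9803 ≡ 3 (mod 8), (2/9803) = -1, and (2/9803)^4 = +1. Now have (107/9803).
Both 107 ≡ 3 and 9803 ≡ 3 (mod 4), so reciprocity gives (107/9803) = -(9803/107). Reduce: 9803 ≡ 66 (mod 107). Now have -(66/107).
Factor out 2: 66 = 2·33. Since 107 ≡ 3 (mod 8), (2/107) = -1. Now have (33/107).
33 ≡ 1 (mod 4), so quadratic reciprocity gives (33/107) = (107/33). Reduce: 107 ≡ 8 (mod 33). Now have (8/33).
Factor out 2: 8 = 2^3. Since 33 ≡ 1 (mod 8), (2/33) = +1, and (2/33)^3 = +1. Now have (1/33).
(1/33) = 1. Collecting the sign factors: 1.

1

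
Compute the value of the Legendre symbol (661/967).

661 ≡ 1 (mod 4), so quadratic reciprocity gives (661/967) = (967/661). Reduce: 967 ≡ 306 (mod 661). Now have (306/661).
Factor out 2: 306 = 2·153. Since 661 ≡ 5 (mod 8), (2/661) = -1. Now have -(153/661).
153 ≡ 1 (mod 4), so quadratic reciprocity gives (153/661) = (661/153). Reduce: 661 ≡ 49 (mod 153). Now have -(49/153).
49 ≡ 1 (mod 4), so quadratic reciprocity gives (49/153) = (153/49). Reduce: 153 ≡ 6 (mod 49). Now have -(6/49).
Factor out 2: 6 = 2·3. Since 49 ≡ 1 (mod 8), (2/49) = +1. Now have -(3/49).
49 ≡ 1 (mod 4), so quadratic reciprocity gives (3/49) = (49/3). Reduce: 49 ≡ 1 (mod 3). Now have -(1/3).
(1/3) = 1. Collecting the sign factors: -1.

-1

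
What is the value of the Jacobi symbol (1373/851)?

Reduce the numerator: 1373 ≡ 522 (mod 851), so (1373/851) = (522/851).
Factor out 2: 522 = 2·261. Since 851 ≡ 3 (mod 8), (2/851) = -1. Now have -(261/851).
261 ≡ 1 (mod 4), so quadratic reciprocity gives (261/851) = (851/261). Reduce: 851 ≡ 68 (mod 261). Now have -(68/261).
Factor out 2: 68 = 2^2·17. Since 261 ≡ 5 (mod 8), (2/261) = -1, and (2/261)^2 = +1. Now have -(17/261).
17 ≡ 1 (mod 4), so quadratic reciprocity gives (17/261) = (261/17). Reduce: 261 ≡ 6 (mod 17). Now have -(6/17).
Factor out 2: 6 = 2·3. Since 17 ≡ 1 (mod 8), (2/17) = +1. Now have -(3/17).
17 ≡ 1 (mod 4), so quadratic reciprocity gives (3/17) = (17/3). Reduce: 17 ≡ 2 (mod 3). Now have -(2/3).
Factor out 2: 2 = 2. Since 3 ≡ 3 (mod 8), (2/3) = -1. Now have (1/3).
(1/3) = 1. Collecting the sign factors: 1.

1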